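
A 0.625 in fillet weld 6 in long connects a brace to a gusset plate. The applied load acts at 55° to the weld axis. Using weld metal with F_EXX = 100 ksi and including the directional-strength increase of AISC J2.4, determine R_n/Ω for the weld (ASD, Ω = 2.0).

t_e = 0.707 × 0.625 = 0.4419 in; A_we = 0.4419 × 6 = 2.651 in².
Directional factor: 1.0 + 0.5 sin^1.5(55°) = 1.371.
F_nw = 0.6 × 100 × 1.371 = 82.24 ksi.
R_n/Ω = (82.24 × 2.651) / 2.0 = 109 kip.

R_n/Ω ≈ 109 kip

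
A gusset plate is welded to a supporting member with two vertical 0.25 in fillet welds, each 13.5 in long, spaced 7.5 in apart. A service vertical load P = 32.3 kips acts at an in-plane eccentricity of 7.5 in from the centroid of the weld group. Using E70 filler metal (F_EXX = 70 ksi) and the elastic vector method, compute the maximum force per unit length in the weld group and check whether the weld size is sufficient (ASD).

Total weld length L_w = 27 in. Treat welds as unit-width lines.
Polar moment about centroid: J = 2[d³/12 + d(b/2)²] = 2[13.5³/12 + 13.5×3.75²] = 789.8 in³.
Direct shear f_v = P/L_w = 32.3 / 27 = 1.196 kip/in (vertical).
Torsion M = P·e = 32.3 × 7.5 = 242.25 kip·in.
Critical point at (x, y) = (3.75, 6.75) from centroid. f_tx = M·y/J = 2.071 kip/in; f_ty = M·x/J = 1.15 kip/in.
Resultant f_max = √[f_tx² + (f_v + f_ty)²] = √[2.071² + (1.196 + 1.15)²] = 3.129 kip/in.
Capacity per unit length: r_n/Ω = (1/2.0) × 0.6 × 70 × (0.707 × 0.25) = 3.712 kip/in.
3.129 ≤ 3.712 → adequate.

f_max ≈ 3.13 kip/in; adequate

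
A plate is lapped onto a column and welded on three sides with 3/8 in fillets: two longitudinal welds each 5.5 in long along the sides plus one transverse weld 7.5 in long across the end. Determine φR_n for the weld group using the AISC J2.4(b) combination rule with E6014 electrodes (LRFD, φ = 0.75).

E60XX → F_EXX = 60 ksi.
t_e = 0.707 × 0.375 = 0.2651 in.
R_nwl = 0.6 × 60 × 0.2651 × 11 = 105 kip (longitudinal, 2 welds).
R_nwt = 0.6 × 60 × 0.2651 × 7.5 = 71.58 kip (transverse, base value).
(i) R_nwl + R_nwt = 176.6 kip; (ii) 0.85 R_nwl + 1.5 R_nwt = 196.6 kip.
R_n = max = 196.6 kip [governs: (ii)]; φR_n = 147.5 kip.

φR_n ≈ 147 kip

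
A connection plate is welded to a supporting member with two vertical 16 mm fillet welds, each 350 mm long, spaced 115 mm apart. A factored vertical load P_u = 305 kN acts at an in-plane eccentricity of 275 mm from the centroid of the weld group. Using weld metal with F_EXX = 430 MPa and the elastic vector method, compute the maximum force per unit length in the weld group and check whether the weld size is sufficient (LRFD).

f_max ≈ 1820 N/mm; adequate

Total weld length L_w = 700 mm. Treat welds as unit-width lines.
Polar moment about centroid: J = 2[d³/12 + d(b/2)²] = 2[350³/12 + 350×57.5²] = 9460000 mm³.
Direct shear f_v = P/L_w = 305×10³ / 700 = 435.7 N/mm (vertical).
Torsion M = P·e = 305×10³ × 275 = 83875000 N·mm.
Critical point at (x, y) = (57.5, 175) from centroid. f_tx = M·y/J = 1552 N/mm; f_ty = M·x/J = 509.8 N/mm.
Resultant f_max = √[f_tx² + (f_v + f_ty)²] = √[1552² + (435.7 + 509.8)²] = 1817 N/mm.
Capacity per unit length: φr_n = 0.75 × 0.6 × 430 × (0.707 × 16) = 2189 N/mm.
1817 ≤ 2189 → adequate.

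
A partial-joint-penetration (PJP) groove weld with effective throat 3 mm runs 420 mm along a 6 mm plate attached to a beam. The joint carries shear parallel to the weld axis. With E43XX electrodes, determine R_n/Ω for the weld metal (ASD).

R_n/Ω ≈ 163 kN

E43XX → F_EXX = 430 MPa.
Effective throat (given) t_e = 3 mm.
A_we = 3 × 420 = 1260 mm².
F_nw = 0.6 F_EXX = 258 MPa.
R_n/Ω = (258 × 1260) / 2.0 × 10⁻³ = 162.5 kN.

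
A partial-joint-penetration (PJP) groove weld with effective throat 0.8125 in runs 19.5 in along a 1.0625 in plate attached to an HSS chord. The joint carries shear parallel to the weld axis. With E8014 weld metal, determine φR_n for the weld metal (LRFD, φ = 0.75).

E80XX → F_EXX = 80 ksi.
Effective throat (given) t_e = 0.8125 in.
A_we = 0.8125 × 19.5 = 15.84 in².
F_nw = 0.6 F_EXX = 48 ksi.
φR_n = 0.75 × 48 × 15.84 = 570.4 kips.

φR_n ≈ 570 kips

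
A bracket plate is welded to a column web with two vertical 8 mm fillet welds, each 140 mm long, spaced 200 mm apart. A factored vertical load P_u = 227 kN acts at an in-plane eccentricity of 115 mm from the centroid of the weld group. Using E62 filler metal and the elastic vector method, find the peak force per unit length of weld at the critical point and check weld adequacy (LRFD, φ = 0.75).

E62XX → F_EXX = 620 MPa.
Total weld length L_w = 280 mm. Treat welds as unit-width lines.
Polar moment about centroid: J = 2[d³/12 + d(b/2)²] = 2[140³/12 + 140×100²] = 3257000 mm³.
Direct shear f_v = P/L_w = 227×10³ / 280 = 810.7 N/mm (vertical).
Torsion M = P·e = 227×10³ × 115 = 26105000 N·mm.
Critical point at (x, y) = (100, 70) from centroid. f_tx = M·y/J = 561 N/mm; f_ty = M·x/J = 801.4 N/mm.
Resultant f_max = √[f_tx² + (f_v + f_ty)²] = √[561² + (810.7 + 801.4)²] = 1707 N/mm.
Capacity per unit length: φr_n = 0.75 × 0.6 × 620 × (0.707 × 8) = 1578 N/mm.
1707 > 1578 → NOT adequate.

f_max ≈ 1710 N/mm; NOT adequate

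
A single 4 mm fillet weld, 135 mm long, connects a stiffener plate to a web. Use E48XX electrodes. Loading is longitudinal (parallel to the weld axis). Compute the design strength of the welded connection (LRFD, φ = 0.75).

φR_n ≈ 82.5 kN

E48XX → F_EXX = 480 MPa.
Effective throat t_e = 0.707 × 4 = 2.828 mm.
Total length L = 135 mm; A_we = 2.828 × 135 = 381.8 mm².
F_nw = 0.6 F_EXX = 0.6 × 480 = 288 MPa.
φR_n = 0.75 × 288 × 381.8 × 10⁻³ = 82.46 kN.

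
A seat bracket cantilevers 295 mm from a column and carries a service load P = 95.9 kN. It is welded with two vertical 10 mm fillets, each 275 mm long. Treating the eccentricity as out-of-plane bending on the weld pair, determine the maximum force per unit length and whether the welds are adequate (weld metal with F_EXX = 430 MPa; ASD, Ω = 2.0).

L_w = 2 × 275 = 550 mm; section modulus (unit throat) S = 2 × L²/6 = 25210 mm².
Direct shear f_v = P/L_w = 95.9×10³/550 = 174.4 N/mm.
Moment M = P × e = 95.9×10³ × 295 = 28290000 N·mm; bending f_b = M/S = 1122 N/mm.
f_max = √(f_v² + f_b²) = √(174.4² + 1122²) = 1136 N/mm.
r_n/Ω = (1/2.0) × 0.6 × 430 × (0.707 × 10) = 912 N/mm → NOT adequate.

f_max ≈ 1140 N/mm; NOT adequate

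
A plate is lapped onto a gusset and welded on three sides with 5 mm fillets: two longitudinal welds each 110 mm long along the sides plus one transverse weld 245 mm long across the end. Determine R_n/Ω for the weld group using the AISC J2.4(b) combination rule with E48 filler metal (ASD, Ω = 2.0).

E48XX → F_EXX = 480 MPa.
t_e = 0.707 × 5 = 3.535 mm.
R_nwl = 0.6 × 480 × 3.535 × 220 × 10⁻³ = 224 kN (longitudinal, 2 welds).
R_nwt = 0.6 × 480 × 3.535 × 245 × 10⁻³ = 249.4 kN (transverse, base value).
(i) R_nwl + R_nwt = 473.4 kN; (ii) 0.85 R_nwl + 1.5 R_nwt = 564.5 kN.
R_n = max = 564.5 kN [governs: (ii)]; R_n/Ω = 282.3 kN.

R_n/Ω ≈ 282 kN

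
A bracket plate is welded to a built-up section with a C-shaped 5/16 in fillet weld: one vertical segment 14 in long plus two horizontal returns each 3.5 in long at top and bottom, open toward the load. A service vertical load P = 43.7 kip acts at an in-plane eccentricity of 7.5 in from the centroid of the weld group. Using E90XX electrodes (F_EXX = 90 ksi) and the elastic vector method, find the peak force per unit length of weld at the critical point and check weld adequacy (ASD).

Total weld length L_w = 21 in. Treat welds as unit-width lines.
Centroid: x̄ = 2×3.5×1.75 / 21 = 0.5833 in from the vertical weld.
Polar moment about centroid: J = I_x + I_y = [14³/12 + 2×3.5×7²] + [14×0.5833² + 2(3.5³/12 + 3.5×1.167²)] = 593.1 in³.
Direct shear f_v = P/L_w = 43.7 / 21 = 2.081 kip/in (vertical).
Torsion M = P·e = 43.7 × 7.5 = 327.75 kip·in.
Critical point at (x, y) = (2.917, 7) from centroid. f_tx = M·y/J = 3.868 kip/in; f_ty = M·x/J = 1.612 kip/in.
Resultant f_max = √[f_tx² + (f_v + f_ty)²] = √[3.868² + (2.081 + 1.612)²] = 5.348 kip/in.
Capacity per unit length: r_n/Ω = (1/2.0) × 0.6 × 90 × (0.707 × 0.3125) = 5.965 kip/in.
5.348 ≤ 5.965 → adequate.

f_max ≈ 5.35 kip/in; adequate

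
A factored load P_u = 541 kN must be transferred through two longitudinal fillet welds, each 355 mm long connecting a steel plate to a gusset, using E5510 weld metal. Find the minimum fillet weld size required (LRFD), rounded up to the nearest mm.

E55XX → F_EXX = 550 MPa.
Total weld length L = 710 mm.
Required throat t_e = P_u / (φ × 0.6 F_EXX × L) = 541 / (0.75 × 0.6 × 550 × 710 × 10⁻³) = 3.079 mm.
Required leg w = t_e / 0.707 = 4.355 mm → use 5 mm.

w = 5 mm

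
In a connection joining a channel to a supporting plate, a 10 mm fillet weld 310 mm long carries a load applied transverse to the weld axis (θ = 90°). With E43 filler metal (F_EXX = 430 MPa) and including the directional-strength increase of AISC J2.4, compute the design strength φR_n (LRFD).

φR_n ≈ 636 kN

t_e = 0.707 × 10 = 7.07 mm; A_we = 7.07 × 310 = 2192 mm².
Directional factor: 1.0 + 0.5 sin^1.5(90°) = 1.5.
F_nw = 0.6 × 430 × 1.5 = 387 MPa.
φR_n = 0.75 × 387 × 2192 × 10⁻³ = 636.1 kN.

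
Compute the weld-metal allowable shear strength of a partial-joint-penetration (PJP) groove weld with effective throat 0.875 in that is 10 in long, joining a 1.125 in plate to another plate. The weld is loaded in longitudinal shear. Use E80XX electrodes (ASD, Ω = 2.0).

E80XX → F_EXX = 80 ksi.
Effective throat (given) t_e = 0.875 in.
A_we = 0.875 × 10 = 8.75 in².
F_nw = 0.6 F_EXX = 48 ksi.
R_n/Ω = (48 × 8.75) / 2.0 = 210 kip.

R_n/Ω ≈ 210 kip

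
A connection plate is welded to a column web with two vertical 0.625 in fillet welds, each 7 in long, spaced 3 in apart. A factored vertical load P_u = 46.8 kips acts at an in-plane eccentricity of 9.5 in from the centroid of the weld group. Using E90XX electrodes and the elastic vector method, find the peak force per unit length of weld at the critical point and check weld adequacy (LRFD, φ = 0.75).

f_max ≈ 20.6 kip/in; NOT adequate

E90XX → F_EXX = 90 ksi.
Total weld length L_w = 14 in. Treat welds as unit-width lines.
Polar moment about centroid: J = 2[d³/12 + d(b/2)²] = 2[7³/12 + 7×1.5²] = 88.67 in³.
Direct shear f_v = P/L_w = 46.8 / 14 = 3.343 kip/in (vertical).
Torsion M = P·e = 46.8 × 9.5 = 444.6 kip·in.
Critical point at (x, y) = (1.5, 3.5) from centroid. f_tx = M·y/J = 17.55 kip/in; f_ty = M·x/J = 7.521 kip/in.
Resultant f_max = √[f_tx² + (f_v + f_ty)²] = √[17.55² + (3.343 + 7.521)²] = 20.64 kip/in.
Capacity per unit length: φr_n = 0.75 × 0.6 × 90 × (0.707 × 0.625) = 17.9 kip/in.
20.64 > 17.9 → NOT adequate.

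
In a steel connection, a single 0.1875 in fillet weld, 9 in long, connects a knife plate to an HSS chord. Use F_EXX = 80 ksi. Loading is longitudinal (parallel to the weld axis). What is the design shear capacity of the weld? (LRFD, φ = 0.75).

φR_n ≈ 43 kips

Effective throat t_e = 0.707 × 0.1875 = 0.1326 in.
Total length L = 9 in; A_we = 0.1326 × 9 = 1.193 in².
F_nw = 0.6 F_EXX = 0.6 × 80 = 48 ksi.
φR_n = 0.75 × 48 × 1.193 = 42.95 kips.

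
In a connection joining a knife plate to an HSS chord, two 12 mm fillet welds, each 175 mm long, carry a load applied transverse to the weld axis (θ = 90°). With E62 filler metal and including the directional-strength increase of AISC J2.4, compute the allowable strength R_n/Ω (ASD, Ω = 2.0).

E62XX → F_EXX = 620 MPa.
t_e = 0.707 × 12 = 8.484 mm; A_we = 8.484 × 350 = 2969 mm².
Directional factor: 1.0 + 0.5 sin^1.5(90°) = 1.5.
F_nw = 0.6 × 620 × 1.5 = 558 MPa.
R_n/Ω = (558 × 2969) / 2.0 × 10⁻³ = 828.5 kN.

R_n/Ω ≈ 828 kN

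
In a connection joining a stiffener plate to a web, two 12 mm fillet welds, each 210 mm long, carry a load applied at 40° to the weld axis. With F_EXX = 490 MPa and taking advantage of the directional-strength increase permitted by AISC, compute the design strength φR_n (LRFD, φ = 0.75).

φR_n ≈ 988 kN

t_e = 0.707 × 12 = 8.484 mm; A_we = 8.484 × 420 = 3563 mm².
Directional factor: 1.0 + 0.5 sin^1.5(40°) = 1.258.
F_nw = 0.6 × 490 × 1.258 = 369.8 MPa.
φR_n = 0.75 × 369.8 × 3563 × 10⁻³ = 988.2 kN.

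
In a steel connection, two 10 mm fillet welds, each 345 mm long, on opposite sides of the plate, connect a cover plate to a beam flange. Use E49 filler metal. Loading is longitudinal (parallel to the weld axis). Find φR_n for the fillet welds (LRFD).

E49XX → F_EXX = 490 MPa.
Effective throat t_e = 0.707 × 10 = 7.07 mm.
Total length L = 690 mm; A_we = 7.07 × 690 = 4878 mm².
F_nw = 0.6 F_EXX = 0.6 × 490 = 294 MPa.
φR_n = 0.75 × 294 × 4878 × 10⁻³ = 1076 kN.

φR_n ≈ 1080 kN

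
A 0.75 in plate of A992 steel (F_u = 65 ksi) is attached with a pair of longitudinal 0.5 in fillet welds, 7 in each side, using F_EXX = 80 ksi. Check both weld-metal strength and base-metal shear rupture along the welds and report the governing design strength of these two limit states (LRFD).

t_e = 0.707 × 0.5 = 0.3535 in; L = 14 in.
Weld metal: φR_n = 0.75 × 0.6 × 80 × 0.3535 × 14 = 178.2 kips.
Base metal (shear rupture): φR_n = 0.75 × 0.6 × 65 × 0.75 × 14 = 307.1 kips.
Governing: weld metal.

φR_n ≈ 178 kips (weld metal governs)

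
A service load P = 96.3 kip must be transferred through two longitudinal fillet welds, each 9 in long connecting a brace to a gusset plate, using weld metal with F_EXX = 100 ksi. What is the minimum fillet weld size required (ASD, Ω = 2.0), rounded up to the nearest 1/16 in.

w = 5/16 in

Total weld length L = 18 in.
Required throat t_e = P × Ω / (0.6 F_EXX × L) = 96.3 × 2.0 / (0.6 × 100 × 18) = 0.1783 in.
Required leg w = t_e / 0.707 = 0.2522 in → use 5/16 in.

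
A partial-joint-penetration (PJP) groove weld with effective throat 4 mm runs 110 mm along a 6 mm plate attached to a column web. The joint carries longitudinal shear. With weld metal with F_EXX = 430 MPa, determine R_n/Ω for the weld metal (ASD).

R_n/Ω ≈ 56.8 kN

Effective throat (given) t_e = 4 mm.
A_we = 4 × 110 = 440 mm².
F_nw = 0.6 F_EXX = 258 MPa.
R_n/Ω = (258 × 440) / 2.0 × 10⁻³ = 56.76 kN.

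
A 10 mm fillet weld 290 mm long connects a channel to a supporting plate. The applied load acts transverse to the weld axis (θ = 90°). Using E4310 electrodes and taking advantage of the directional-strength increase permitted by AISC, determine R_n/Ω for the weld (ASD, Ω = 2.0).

R_n/Ω ≈ 397 kN

E43XX → F_EXX = 430 MPa.
t_e = 0.707 × 10 = 7.07 mm; A_we = 7.07 × 290 = 2050 mm².
Directional factor: 1.0 + 0.5 sin^1.5(90°) = 1.5.
F_nw = 0.6 × 430 × 1.5 = 387 MPa.
R_n/Ω = (387 × 2050) / 2.0 × 10⁻³ = 396.7 kN.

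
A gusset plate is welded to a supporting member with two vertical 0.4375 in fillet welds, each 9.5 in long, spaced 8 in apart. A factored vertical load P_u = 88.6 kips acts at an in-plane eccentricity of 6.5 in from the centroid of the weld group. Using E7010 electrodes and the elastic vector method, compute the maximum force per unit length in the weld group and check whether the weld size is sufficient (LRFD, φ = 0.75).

E70XX → F_EXX = 70 ksi.
Total weld length L_w = 19 in. Treat welds as unit-width lines.
Polar moment about centroid: J = 2[d³/12 + d(b/2)²] = 2[9.5³/12 + 9.5×4²] = 446.9 in³.
Direct shear f_v = P/L_w = 88.6 / 19 = 4.663 kip/in (vertical).
Torsion M = P·e = 88.6 × 6.5 = 575.9 kip·in.
Critical point at (x, y) = (4, 4.75) from centroid. f_tx = M·y/J = 6.121 kip/in; f_ty = M·x/J = 5.155 kip/in.
Resultant f_max = √[f_tx² + (f_v + f_ty)²] = √[6.121² + (4.663 + 5.155)²] = 11.57 kip/in.
Capacity per unit length: φr_n = 0.75 × 0.6 × 70 × (0.707 × 0.4375) = 9.743 kip/in.
11.57 > 9.743 → NOT adequate.

f_max ≈ 11.6 kip/in; NOT adequate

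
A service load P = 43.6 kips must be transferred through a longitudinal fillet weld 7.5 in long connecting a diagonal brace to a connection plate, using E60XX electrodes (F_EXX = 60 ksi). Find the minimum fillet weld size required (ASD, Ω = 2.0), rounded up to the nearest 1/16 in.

w = 1/2 in

Total weld length L = 7.5 in.
Required throat t_e = P × Ω / (0.6 F_EXX × L) = 43.6 × 2.0 / (0.6 × 60 × 7.5) = 0.323 in.
Required leg w = t_e / 0.707 = 0.4568 in → use 1/2 in.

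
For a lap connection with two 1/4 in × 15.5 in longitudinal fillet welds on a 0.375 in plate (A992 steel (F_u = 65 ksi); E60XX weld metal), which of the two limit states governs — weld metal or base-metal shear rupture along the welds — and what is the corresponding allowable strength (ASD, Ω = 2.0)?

E60XX → F_EXX = 60 ksi.
t_e = 0.707 × 0.25 = 0.1767 in; L = 31 in.
Weld metal: R_n/Ω = (1/2.0) × 0.6 × 60 × 0.1767 × 31 = 98.63 kip.
Base metal (shear rupture): R_n/Ω = (1/2.0) × 0.6 × 65 × 0.375 × 31 = 226.7 kip.
Governing: weld metal.

R_n/Ω ≈ 98.6 kip (weld metal governs)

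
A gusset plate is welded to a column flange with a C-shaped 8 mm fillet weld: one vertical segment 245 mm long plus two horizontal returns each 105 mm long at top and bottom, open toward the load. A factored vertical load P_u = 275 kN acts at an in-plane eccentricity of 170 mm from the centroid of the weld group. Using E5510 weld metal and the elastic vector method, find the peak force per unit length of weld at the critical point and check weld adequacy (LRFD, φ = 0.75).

f_max ≈ 1810 N/mm; NOT adequate

E55XX → F_EXX = 550 MPa.
Total weld length L_w = 455 mm. Treat welds as unit-width lines.
Centroid: x̄ = 2×105×52.5 / 455 = 24.23 mm from the vertical weld.
Polar moment about centroid: J = I_x + I_y = [245³/12 + 2×105×122.5²] + [245×24.23² + 2(105³/12 + 105×28.27²)] = 4881000 mm³.
Direct shear f_v = P/L_w = 275×10³ / 455 = 604.4 N/mm (vertical).
Torsion M = P·e = 275×10³ × 170 = 46750000 N·mm.
Critical point at (x, y) = (80.77, 122.5) from centroid. f_tx = M·y/J = 1173 N/mm; f_ty = M·x/J = 773.5 N/mm.
Resultant f_max = √[f_tx² + (f_v + f_ty)²] = √[1173² + (604.4 + 773.5)²] = 1810 N/mm.
Capacity per unit length: φr_n = 0.75 × 0.6 × 550 × (0.707 × 8) = 1400 N/mm.
1810 > 1400 → NOT adequate.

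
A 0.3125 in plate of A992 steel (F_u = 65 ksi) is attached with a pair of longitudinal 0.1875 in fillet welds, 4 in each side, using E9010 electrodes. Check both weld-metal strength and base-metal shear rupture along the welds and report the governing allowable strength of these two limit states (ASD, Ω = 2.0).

R_n/Ω ≈ 28.6 kip (weld metal governs)

E90XX → F_EXX = 90 ksi.
t_e = 0.707 × 0.1875 = 0.1326 in; L = 8 in.
Weld metal: R_n/Ω = (1/2.0) × 0.6 × 90 × 0.1326 × 8 = 28.63 kip.
Base metal (shear rupture): R_n/Ω = (1/2.0) × 0.6 × 65 × 0.3125 × 8 = 48.75 kip.
Governing: weld metal.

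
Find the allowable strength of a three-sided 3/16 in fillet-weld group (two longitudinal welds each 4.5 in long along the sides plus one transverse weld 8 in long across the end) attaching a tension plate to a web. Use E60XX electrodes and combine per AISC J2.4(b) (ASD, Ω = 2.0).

R_n/Ω ≈ 46.9 kips

E60XX → F_EXX = 60 ksi.
t_e = 0.707 × 0.1875 = 0.1326 in.
R_nwl = 0.6 × 60 × 0.1326 × 9 = 42.95 kips (longitudinal, 2 welds).
R_nwt = 0.6 × 60 × 0.1326 × 8 = 38.18 kips (transverse, base value).
(i) R_nwl + R_nwt = 81.13 kips; (ii) 0.85 R_nwl + 1.5 R_nwt = 93.77 kips.
R_n = max = 93.77 kips [governs: (ii)]; R_n/Ω = 46.89 kips.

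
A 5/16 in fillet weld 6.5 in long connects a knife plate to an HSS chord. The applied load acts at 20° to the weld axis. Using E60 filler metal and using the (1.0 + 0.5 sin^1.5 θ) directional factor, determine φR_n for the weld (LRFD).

φR_n ≈ 42.7 kip

E60XX → F_EXX = 60 ksi.
t_e = 0.707 × 0.3125 = 0.2209 in; A_we = 0.2209 × 6.5 = 1.436 in².
Directional factor: 1.0 + 0.5 sin^1.5(20°) = 1.1.
F_nw = 0.6 × 60 × 1.1 = 39.6 ksi.
φR_n = 0.75 × 39.6 × 1.436 = 42.65 kip.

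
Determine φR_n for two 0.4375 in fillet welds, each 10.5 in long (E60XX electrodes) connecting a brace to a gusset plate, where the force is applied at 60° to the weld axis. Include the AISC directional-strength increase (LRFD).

E60XX → F_EXX = 60 ksi.
t_e = 0.707 × 0.4375 = 0.3093 in; A_we = 0.3093 × 21 = 6.496 in².
Directional factor: 1.0 + 0.5 sin^1.5(60°) = 1.403.
F_nw = 0.6 × 60 × 1.403 = 50.51 ksi.
φR_n = 0.75 × 50.51 × 6.496 = 246.1 kip.

φR_n ≈ 246 kip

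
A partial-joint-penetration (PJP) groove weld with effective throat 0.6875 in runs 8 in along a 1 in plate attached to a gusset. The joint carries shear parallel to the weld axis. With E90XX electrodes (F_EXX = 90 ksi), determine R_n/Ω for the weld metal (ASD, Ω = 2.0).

Effective throat (given) t_e = 0.6875 in.
A_we = 0.6875 × 8 = 5.5 in².
F_nw = 0.6 F_EXX = 54 ksi.
R_n/Ω = (54 × 5.5) / 2.0 = 148.5 kip.

R_n/Ω ≈ 148 kip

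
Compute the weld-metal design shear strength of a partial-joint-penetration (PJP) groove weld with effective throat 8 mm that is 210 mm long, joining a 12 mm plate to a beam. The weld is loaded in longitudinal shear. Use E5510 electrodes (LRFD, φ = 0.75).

φR_n ≈ 416 kN

E55XX → F_EXX = 550 MPa.
Effective throat (given) t_e = 8 mm.
A_we = 8 × 210 = 1680 mm².
F_nw = 0.6 F_EXX = 330 MPa.
φR_n = 0.75 × 330 × 1680 × 10⁻³ = 415.8 kN.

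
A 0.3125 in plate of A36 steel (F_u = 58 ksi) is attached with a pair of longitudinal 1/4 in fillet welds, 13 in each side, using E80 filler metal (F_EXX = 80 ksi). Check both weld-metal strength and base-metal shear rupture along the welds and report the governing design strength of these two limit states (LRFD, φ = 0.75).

t_e = 0.707 × 0.25 = 0.1767 in; L = 26 in.
Weld metal: φR_n = 0.75 × 0.6 × 80 × 0.1767 × 26 = 165.4 kip.
Base metal (shear rupture): φR_n = 0.75 × 0.6 × 58 × 0.3125 × 26 = 212.1 kip.
Governing: weld metal.

φR_n ≈ 165 kip (weld metal governs)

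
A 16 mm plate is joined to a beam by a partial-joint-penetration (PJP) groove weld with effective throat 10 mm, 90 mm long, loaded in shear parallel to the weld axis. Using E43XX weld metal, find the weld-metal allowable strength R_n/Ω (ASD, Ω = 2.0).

E43XX → F_EXX = 430 MPa.
Effective throat (given) t_e = 10 mm.
A_we = 10 × 90 = 900 mm².
F_nw = 0.6 F_EXX = 258 MPa.
R_n/Ω = (258 × 900) / 2.0 × 10⁻³ = 116.1 kN.

R_n/Ω ≈ 116 kN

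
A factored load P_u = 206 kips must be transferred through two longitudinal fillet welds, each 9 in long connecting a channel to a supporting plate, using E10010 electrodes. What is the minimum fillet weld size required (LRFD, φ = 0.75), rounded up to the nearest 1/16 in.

E100XX → F_EXX = 100 ksi.
Total weld length L = 18 in.
Required throat t_e = P_u / (φ × 0.6 F_EXX × L) = 206 / (0.75 × 0.6 × 100 × 18) = 0.2543 in.
Required leg w = t_e / 0.707 = 0.3597 in → use 3/8 in.

w = 3/8 in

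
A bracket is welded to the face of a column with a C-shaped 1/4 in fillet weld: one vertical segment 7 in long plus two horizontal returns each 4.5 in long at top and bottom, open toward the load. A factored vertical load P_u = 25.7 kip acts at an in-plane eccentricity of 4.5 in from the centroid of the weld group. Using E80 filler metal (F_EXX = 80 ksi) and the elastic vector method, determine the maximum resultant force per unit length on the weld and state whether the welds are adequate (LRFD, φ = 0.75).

Total weld length L_w = 16 in. Treat welds as unit-width lines.
Centroid: x̄ = 2×4.5×2.25 / 16 = 1.266 in from the vertical weld.
Polar moment about centroid: J = I_x + I_y = [7³/12 + 2×4.5×3.5²] + [7×1.266² + 2(4.5³/12 + 4.5×0.9844²)] = 174 in³.
Direct shear f_v = P/L_w = 25.7 / 16 = 1.606 kip/in (vertical).
Torsion M = P·e = 25.7 × 4.5 = 115.65 kip·in.
Critical point at (x, y) = (3.234, 3.5) from centroid. f_tx = M·y/J = 2.327 kip/in; f_ty = M·x/J = 2.15 kip/in.
Resultant f_max = √[f_tx² + (f_v + f_ty)²] = √[2.327² + (1.606 + 2.15)²] = 4.419 kip/in.
Capacity per unit length: φr_n = 0.75 × 0.6 × 80 × (0.707 × 0.25) = 6.363 kip/in.
4.419 ≤ 6.363 → adequate.

f_max ≈ 4.42 kip/in; adequate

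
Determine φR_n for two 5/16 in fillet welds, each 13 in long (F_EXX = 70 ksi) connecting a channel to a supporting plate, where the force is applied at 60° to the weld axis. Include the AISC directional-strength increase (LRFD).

t_e = 0.707 × 0.3125 = 0.2209 in; A_we = 0.2209 × 26 = 5.744 in².
Directional factor: 1.0 + 0.5 sin^1.5(60°) = 1.403.
F_nw = 0.6 × 70 × 1.403 = 58.92 ksi.
φR_n = 0.75 × 58.92 × 5.744 = 253.9 kip.

φR_n ≈ 254 kip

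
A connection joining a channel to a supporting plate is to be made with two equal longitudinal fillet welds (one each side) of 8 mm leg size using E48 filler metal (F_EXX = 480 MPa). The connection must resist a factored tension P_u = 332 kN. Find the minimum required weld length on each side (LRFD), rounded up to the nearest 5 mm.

L = 140 mm on each side

Throat t_e = 0.707 × 8 = 5.656 mm.
φr_n = 0.75 × 0.6 × 480 × 5.656 × 10⁻³ = 1.222 kN/mm.
L_req = P_u / φr_n = 332 / 1.222 = 271.8 mm total.
Per side: 271.8 / 2 = 135.9 mm.
Round up → use L = 140 mm on each side.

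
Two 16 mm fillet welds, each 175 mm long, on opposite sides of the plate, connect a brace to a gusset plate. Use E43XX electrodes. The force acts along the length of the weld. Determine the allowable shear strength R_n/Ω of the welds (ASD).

E43XX → F_EXX = 430 MPa.
Effective throat t_e = 0.707 × 16 = 11.31 mm.
Total length L = 350 mm; A_we = 11.31 × 350 = 3959 mm².
F_nw = 0.6 F_EXX = 0.6 × 430 = 258 MPa.
R_n = 258 × 3959 × 10⁻³ = 1021 kN; R_n/Ω = 1021/2.0 = 510.7 kN.

R_n/Ω ≈ 511 kN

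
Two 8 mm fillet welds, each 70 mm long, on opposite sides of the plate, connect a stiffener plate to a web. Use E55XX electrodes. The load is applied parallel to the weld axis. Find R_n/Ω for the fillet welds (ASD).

R_n/Ω ≈ 131 kN

E55XX → F_EXX = 550 MPa.
Effective throat t_e = 0.707 × 8 = 5.656 mm.
Total length L = 140 mm; A_we = 5.656 × 140 = 791.8 mm².
F_nw = 0.6 F_EXX = 0.6 × 550 = 330 MPa.
R_n = 330 × 791.8 × 10⁻³ = 261.3 kN; R_n/Ω = 261.3/2.0 = 130.7 kN.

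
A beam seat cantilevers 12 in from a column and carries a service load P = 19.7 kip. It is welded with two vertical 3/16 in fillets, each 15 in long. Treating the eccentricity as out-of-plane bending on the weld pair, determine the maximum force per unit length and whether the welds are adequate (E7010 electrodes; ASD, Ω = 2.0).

f_max ≈ 3.22 kip/in; NOT adequate

E70XX → F_EXX = 70 ksi.
L_w = 2 × 15 = 30 in; section modulus (unit throat) S = 2 × L²/6 = 75 in².
Direct shear f_v = P/L_w = 19.7/30 = 0.6567 kip/in.
Moment M = P × e = 19.7 × 12 = 236.4 kip·in; bending f_b = M/S = 3.152 kip/in.
f_max = √(f_v² + f_b²) = √(0.6567² + 3.152²) = 3.22 kip/in.
r_n/Ω = (1/2.0) × 0.6 × 70 × (0.707 × 0.1875) = 2.784 kip/in → NOT adequate.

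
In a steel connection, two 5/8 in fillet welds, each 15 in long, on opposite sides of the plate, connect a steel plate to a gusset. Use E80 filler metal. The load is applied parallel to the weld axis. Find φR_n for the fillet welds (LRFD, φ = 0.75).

E80XX → F_EXX = 80 ksi.
Effective throat t_e = 0.707 × 0.625 = 0.4419 in.
Total length L = 30 in; A_we = 0.4419 × 30 = 13.26 in².
F_nw = 0.6 F_EXX = 0.6 × 80 = 48 ksi.
φR_n = 0.75 × 48 × 13.26 = 477.2 kips.

φR_n ≈ 477 kips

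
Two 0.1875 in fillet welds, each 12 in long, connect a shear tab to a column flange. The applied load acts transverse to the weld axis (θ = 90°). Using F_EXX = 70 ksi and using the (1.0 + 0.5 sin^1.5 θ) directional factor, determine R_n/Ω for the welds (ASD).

t_e = 0.707 × 0.1875 = 0.1326 in; A_we = 0.1326 × 24 = 3.181 in².
Directional factor: 1.0 + 0.5 sin^1.5(90°) = 1.5.
F_nw = 0.6 × 70 × 1.5 = 63 ksi.
R_n/Ω = (63 × 3.181) / 2.0 = 100.2 kips.

R_n/Ω ≈ 100 kips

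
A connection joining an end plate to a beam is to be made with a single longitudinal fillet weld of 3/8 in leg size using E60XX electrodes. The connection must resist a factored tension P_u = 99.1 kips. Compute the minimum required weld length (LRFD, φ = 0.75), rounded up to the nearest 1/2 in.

E60XX → F_EXX = 60 ksi.
Throat t_e = 0.707 × 0.375 = 0.2651 in.
φr_n = 0.75 × 0.6 × 60 × 0.2651 = 7.158 kips/in.
L_req = P_u / φr_n = 99.1 / 7.158 = 13.84 in total.
Round up → use L = 14 in.

L = 14 in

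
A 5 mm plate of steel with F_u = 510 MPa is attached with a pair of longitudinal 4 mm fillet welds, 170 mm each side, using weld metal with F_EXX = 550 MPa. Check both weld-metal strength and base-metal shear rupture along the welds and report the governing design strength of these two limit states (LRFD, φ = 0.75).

t_e = 0.707 × 4 = 2.828 mm; L = 340 mm.
Weld metal: φR_n = 0.75 × 0.6 × 550 × 2.828 × 340 × 10⁻³ = 238 kN.
Base metal (shear rupture): φR_n = 0.75 × 0.6 × 510 × 5 × 340 × 10⁻³ = 390.2 kN.
Governing: weld metal.

φR_n ≈ 238 kN (weld metal governs)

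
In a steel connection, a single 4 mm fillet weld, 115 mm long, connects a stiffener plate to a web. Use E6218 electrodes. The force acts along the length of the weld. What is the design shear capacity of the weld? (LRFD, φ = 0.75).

E62XX → F_EXX = 620 MPa.
Effective throat t_e = 0.707 × 4 = 2.828 mm.
Total length L = 115 mm; A_we = 2.828 × 115 = 325.2 mm².
F_nw = 0.6 F_EXX = 0.6 × 620 = 372 MPa.
φR_n = 0.75 × 372 × 325.2 × 10⁻³ = 90.74 kN.

φR_n ≈ 90.7 kN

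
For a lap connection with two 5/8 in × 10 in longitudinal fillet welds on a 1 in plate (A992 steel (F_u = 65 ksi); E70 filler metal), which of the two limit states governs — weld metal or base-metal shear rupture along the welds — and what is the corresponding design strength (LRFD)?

φR_n ≈ 278 kip (weld metal governs)

E70XX → F_EXX = 70 ksi.
t_e = 0.707 × 0.625 = 0.4419 in; L = 20 in.
Weld metal: φR_n = 0.75 × 0.6 × 70 × 0.4419 × 20 = 278.4 kip.
Base metal (shear rupture): φR_n = 0.75 × 0.6 × 65 × 1 × 20 = 585 kip.
Governing: weld metal.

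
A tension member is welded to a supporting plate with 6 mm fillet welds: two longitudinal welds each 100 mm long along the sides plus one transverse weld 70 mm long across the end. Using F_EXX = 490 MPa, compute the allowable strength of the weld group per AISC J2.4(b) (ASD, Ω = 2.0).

t_e = 0.707 × 6 = 4.242 mm.
R_nwl = 0.6 × 490 × 4.242 × 200 × 10⁻³ = 249.4 kN (longitudinal, 2 welds).
R_nwt = 0.6 × 490 × 4.242 × 70 × 10⁻³ = 87.3 kN (transverse, base value).
(i) R_nwl + R_nwt = 336.7 kN; (ii) 0.85 R_nwl + 1.5 R_nwt = 343 kN.
R_n = max = 343 kN [governs: (ii)]; R_n/Ω = 171.5 kN.

R_n/Ω ≈ 171 kN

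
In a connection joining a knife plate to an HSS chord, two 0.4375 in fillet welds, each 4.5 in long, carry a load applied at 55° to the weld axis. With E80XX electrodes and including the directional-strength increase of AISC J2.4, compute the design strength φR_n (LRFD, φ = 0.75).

φR_n ≈ 137 kip

E80XX → F_EXX = 80 ksi.
t_e = 0.707 × 0.4375 = 0.3093 in; A_we = 0.3093 × 9 = 2.784 in².
Directional factor: 1.0 + 0.5 sin^1.5(55°) = 1.371.
F_nw = 0.6 × 80 × 1.371 = 65.79 ksi.
φR_n = 0.75 × 65.79 × 2.784 = 137.4 kip.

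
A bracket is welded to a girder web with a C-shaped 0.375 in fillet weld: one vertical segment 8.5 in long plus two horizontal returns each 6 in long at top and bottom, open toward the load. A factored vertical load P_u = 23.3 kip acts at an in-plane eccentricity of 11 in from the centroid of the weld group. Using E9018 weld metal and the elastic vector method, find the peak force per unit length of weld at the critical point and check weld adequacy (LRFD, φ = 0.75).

E90XX → F_EXX = 90 ksi.
Total weld length L_w = 20.5 in. Treat welds as unit-width lines.
Centroid: x̄ = 2×6×3 / 20.5 = 1.756 in from the vertical weld.
Polar moment about centroid: J = I_x + I_y = [8.5³/12 + 2×6×4.25²] + [8.5×1.756² + 2(6³/12 + 6×1.244²)] = 348.7 in³.
Direct shear f_v = P/L_w = 23.3 / 20.5 = 1.137 kip/in (vertical).
Torsion M = P·e = 23.3 × 11 = 256.3 kip·in.
Critical point at (x, y) = (4.244, 4.25) from centroid. f_tx = M·y/J = 3.124 kip/in; f_ty = M·x/J = 3.119 kip/in.
Resultant f_max = √[f_tx² + (f_v + f_ty)²] = √[3.124² + (1.137 + 3.119)²] = 5.279 kip/in.
Capacity per unit length: φr_n = 0.75 × 0.6 × 90 × (0.707 × 0.375) = 10.74 kip/in.
5.279 ≤ 10.74 → adequate.

f_max ≈ 5.28 kip/in; adequate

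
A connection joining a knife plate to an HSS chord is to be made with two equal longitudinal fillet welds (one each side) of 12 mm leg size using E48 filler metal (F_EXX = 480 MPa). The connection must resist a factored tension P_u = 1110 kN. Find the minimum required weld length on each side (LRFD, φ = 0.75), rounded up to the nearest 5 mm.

L = 305 mm on each side

Throat t_e = 0.707 × 12 = 8.484 mm.
φr_n = 0.75 × 0.6 × 480 × 8.484 × 10⁻³ = 1.833 kN/mm.
L_req = P_u / φr_n = 1110 / 1.833 = 605.7 mm total.
Per side: 605.7 / 2 = 302.9 mm.
Round up → use L = 305 mm on each side.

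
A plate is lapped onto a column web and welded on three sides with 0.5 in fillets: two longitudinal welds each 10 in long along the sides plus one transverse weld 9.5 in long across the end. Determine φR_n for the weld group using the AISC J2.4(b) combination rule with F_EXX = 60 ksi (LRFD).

t_e = 0.707 × 0.5 = 0.3535 in.
R_nwl = 0.6 × 60 × 0.3535 × 20 = 254.5 kip (longitudinal, 2 welds).
R_nwt = 0.6 × 60 × 0.3535 × 9.5 = 120.9 kip (transverse, base value).
(i) R_nwl + R_nwt = 375.4 kip; (ii) 0.85 R_nwl + 1.5 R_nwt = 397.7 kip.
R_n = max = 397.7 kip [governs: (ii)]; φR_n = 298.3 kip.

φR_n ≈ 298 kip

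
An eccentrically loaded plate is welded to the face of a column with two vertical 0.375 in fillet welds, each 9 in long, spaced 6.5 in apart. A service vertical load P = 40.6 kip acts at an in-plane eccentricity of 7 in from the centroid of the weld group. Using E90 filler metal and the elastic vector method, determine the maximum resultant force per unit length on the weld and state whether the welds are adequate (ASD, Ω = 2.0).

E90XX → F_EXX = 90 ksi.
Total weld length L_w = 18 in. Treat welds as unit-width lines.
Polar moment about centroid: J = 2[d³/12 + d(b/2)²] = 2[9³/12 + 9×3.25²] = 311.6 in³.
Direct shear f_v = P/L_w = 40.6 / 18 = 2.256 kip/in (vertical).
Torsion M = P·e = 40.6 × 7 = 284.2 kip·in.
Critical point at (x, y) = (3.25, 4.5) from centroid. f_tx = M·y/J = 4.104 kip/in; f_ty = M·x/J = 2.964 kip/in.
Resultant f_max = √[f_tx² + (f_v + f_ty)²] = √[4.104² + (2.256 + 2.964)²] = 6.64 kip/in.
Capacity per unit length: r_n/Ω = (1/2.0) × 0.6 × 90 × (0.707 × 0.375) = 7.158 kip/in.
6.64 ≤ 7.158 → adequate.

f_max ≈ 6.64 kip/in; adequate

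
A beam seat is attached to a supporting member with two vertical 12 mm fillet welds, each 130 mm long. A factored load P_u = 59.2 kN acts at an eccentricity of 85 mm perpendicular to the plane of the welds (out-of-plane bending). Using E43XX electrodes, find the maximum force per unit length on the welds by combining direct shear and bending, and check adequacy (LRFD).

f_max ≈ 922 N/mm; adequate

E43XX → F_EXX = 430 MPa.
L_w = 2 × 130 = 260 mm; section modulus (unit throat) S = 2 × L²/6 = 5633 mm².
Direct shear f_v = P/L_w = 59.2×10³/260 = 227.7 N/mm.
Moment M = P × e = 59.2×10³ × 85 = 5032000 N·mm; bending f_b = M/S = 893.3 N/mm.
f_max = √(f_v² + f_b²) = √(227.7² + 893.3²) = 921.8 N/mm.
φr_n = 0.75 × 0.6 × 430 × (0.707 × 12) = 1642 N/mm → adequate.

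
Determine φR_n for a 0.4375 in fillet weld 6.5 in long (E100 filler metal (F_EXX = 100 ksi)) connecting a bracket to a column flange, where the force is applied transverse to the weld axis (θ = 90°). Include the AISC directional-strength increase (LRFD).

t_e = 0.707 × 0.4375 = 0.3093 in; A_we = 0.3093 × 6.5 = 2.011 in².
Directional factor: 1.0 + 0.5 sin^1.5(90°) = 1.5.
F_nw = 0.6 × 100 × 1.5 = 90 ksi.
φR_n = 0.75 × 90 × 2.011 = 135.7 kips.

φR_n ≈ 136 kips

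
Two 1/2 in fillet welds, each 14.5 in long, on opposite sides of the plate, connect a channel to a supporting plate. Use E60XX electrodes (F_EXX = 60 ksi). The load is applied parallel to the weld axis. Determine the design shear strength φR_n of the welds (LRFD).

Effective throat t_e = 0.707 × 0.5 = 0.3535 in.
Total length L = 29 in; A_we = 0.3535 × 29 = 10.25 in².
F_nw = 0.6 F_EXX = 0.6 × 60 = 36 ksi.
φR_n = 0.75 × 36 × 10.25 = 276.8 kip.

φR_n ≈ 277 kip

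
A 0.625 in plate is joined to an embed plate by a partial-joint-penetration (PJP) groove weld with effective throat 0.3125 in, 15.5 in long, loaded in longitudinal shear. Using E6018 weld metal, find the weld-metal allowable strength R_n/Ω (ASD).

E60XX → F_EXX = 60 ksi.
Effective throat (given) t_e = 0.3125 in.
A_we = 0.3125 × 15.5 = 4.844 in².
F_nw = 0.6 F_EXX = 36 ksi.
R_n/Ω = (36 × 4.844) / 2.0 = 87.19 kips.

R_n/Ω ≈ 87.2 kips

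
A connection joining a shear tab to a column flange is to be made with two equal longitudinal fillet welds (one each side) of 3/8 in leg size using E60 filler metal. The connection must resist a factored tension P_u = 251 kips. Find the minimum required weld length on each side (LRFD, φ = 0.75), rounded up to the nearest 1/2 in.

L = 18 in on each side

E60XX → F_EXX = 60 ksi.
Throat t_e = 0.707 × 0.375 = 0.2651 in.
φr_n = 0.75 × 0.6 × 60 × 0.2651 = 7.158 kips/in.
L_req = P_u / φr_n = 251 / 7.158 = 35.06 in total.
Per side: 35.06 / 2 = 17.53 in.
Round up → use L = 18 in on each side.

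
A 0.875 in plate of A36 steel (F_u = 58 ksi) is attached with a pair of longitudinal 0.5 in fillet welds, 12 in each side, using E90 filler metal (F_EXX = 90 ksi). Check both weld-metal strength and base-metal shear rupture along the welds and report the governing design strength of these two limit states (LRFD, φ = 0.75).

t_e = 0.707 × 0.5 = 0.3535 in; L = 24 in.
Weld metal: φR_n = 0.75 × 0.6 × 90 × 0.3535 × 24 = 343.6 kips.
Base metal (shear rupture): φR_n = 0.75 × 0.6 × 58 × 0.875 × 24 = 548.1 kips.
Governing: weld metal.

φR_n ≈ 344 kips (weld metal governs)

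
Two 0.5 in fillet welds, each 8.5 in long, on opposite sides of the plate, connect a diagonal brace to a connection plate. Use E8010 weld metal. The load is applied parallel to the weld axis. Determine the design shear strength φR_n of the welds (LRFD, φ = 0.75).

φR_n ≈ 216 kips

E80XX → F_EXX = 80 ksi.
Effective throat t_e = 0.707 × 0.5 = 0.3535 in.
Total length L = 17 in; A_we = 0.3535 × 17 = 6.01 in².
F_nw = 0.6 F_EXX = 0.6 × 80 = 48 ksi.
φR_n = 0.75 × 48 × 6.01 = 216.3 kips.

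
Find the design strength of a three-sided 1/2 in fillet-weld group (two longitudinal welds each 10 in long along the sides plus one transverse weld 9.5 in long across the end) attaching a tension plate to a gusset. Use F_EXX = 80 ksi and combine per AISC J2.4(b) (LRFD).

φR_n ≈ 398 kips

t_e = 0.707 × 0.5 = 0.3535 in.
R_nwl = 0.6 × 80 × 0.3535 × 20 = 339.4 kips (longitudinal, 2 welds).
R_nwt = 0.6 × 80 × 0.3535 × 9.5 = 161.2 kips (transverse, base value).
(i) R_nwl + R_nwt = 500.6 kips; (ii) 0.85 R_nwl + 1.5 R_nwt = 530.2 kips.
R_n = max = 530.2 kips [governs: (ii)]; φR_n = 397.7 kips.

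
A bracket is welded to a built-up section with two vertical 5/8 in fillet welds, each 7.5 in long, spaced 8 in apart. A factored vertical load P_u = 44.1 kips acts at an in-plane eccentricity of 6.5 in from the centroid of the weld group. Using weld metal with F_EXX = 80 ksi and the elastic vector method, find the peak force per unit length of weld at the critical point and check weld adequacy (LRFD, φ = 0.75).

Total weld length L_w = 15 in. Treat welds as unit-width lines.
Polar moment about centroid: J = 2[d³/12 + d(b/2)²] = 2[7.5³/12 + 7.5×4²] = 310.3 in³.
Direct shear f_v = P/L_w = 44.1 / 15 = 2.94 kip/in (vertical).
Torsion M = P·e = 44.1 × 6.5 = 286.65 kip·in.
Critical point at (x, y) = (4, 3.75) from centroid. f_tx = M·y/J = 3.464 kip/in; f_ty = M·x/J = 3.695 kip/in.
Resultant f_max = √[f_tx² + (f_v + f_ty)²] = √[3.464² + (2.94 + 3.695)²] = 7.485 kip/in.
Capacity per unit length: φr_n = 0.75 × 0.6 × 80 × (0.707 × 0.625) = 15.91 kip/in.
7.485 ≤ 15.91 → adequate.

f_max ≈ 7.48 kip/in; adequate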